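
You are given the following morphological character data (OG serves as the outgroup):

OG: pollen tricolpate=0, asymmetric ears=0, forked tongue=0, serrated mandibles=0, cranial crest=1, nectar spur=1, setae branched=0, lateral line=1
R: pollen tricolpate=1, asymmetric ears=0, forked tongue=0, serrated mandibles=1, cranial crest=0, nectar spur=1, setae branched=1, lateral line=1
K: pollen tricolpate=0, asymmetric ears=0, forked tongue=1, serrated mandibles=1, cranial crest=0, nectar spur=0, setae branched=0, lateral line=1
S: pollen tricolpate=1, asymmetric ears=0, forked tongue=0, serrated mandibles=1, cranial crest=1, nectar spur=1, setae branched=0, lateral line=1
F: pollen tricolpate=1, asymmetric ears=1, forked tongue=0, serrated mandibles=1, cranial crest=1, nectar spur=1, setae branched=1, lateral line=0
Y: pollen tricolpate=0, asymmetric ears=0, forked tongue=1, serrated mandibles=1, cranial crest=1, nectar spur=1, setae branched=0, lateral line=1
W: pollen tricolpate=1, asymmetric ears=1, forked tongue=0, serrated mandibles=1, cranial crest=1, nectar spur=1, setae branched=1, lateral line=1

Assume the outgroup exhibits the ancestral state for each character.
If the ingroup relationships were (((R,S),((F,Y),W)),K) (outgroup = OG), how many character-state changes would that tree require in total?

Map each character onto (((R,S),((F,Y),W)),K) (rooted by OG) and count the minimum state changes it requires (Fitch parsimony):
pollen tricolpate: 2; asymmetric ears: 2; forked tongue: 2; serrated mandibles: 1; cranial crest: 2; nectar spur: 1; setae branched: 3; lateral line: 1.
Total tree length = 14.

14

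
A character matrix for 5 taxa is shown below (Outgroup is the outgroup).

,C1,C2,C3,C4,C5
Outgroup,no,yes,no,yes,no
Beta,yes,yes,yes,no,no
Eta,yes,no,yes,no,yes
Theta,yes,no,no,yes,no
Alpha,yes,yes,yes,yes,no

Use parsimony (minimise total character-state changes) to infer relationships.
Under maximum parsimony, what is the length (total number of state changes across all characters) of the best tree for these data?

6

Character polarity is set by the outgroup: the derived state is whichever differs from the outgroup's state, so for C2, C4 the derived state is 'no', and for the remaining characters it is 'yes'.
C1 (derived state 'yes') is shared by all ingroup taxa — unites the whole ingroup.
C2 groups Eta and Theta, which is incompatible with the clades supported by the remaining characters; treating it as convergent (homoplasy) costs fewer steps than any alternative tree.
C3: derived state 'yes' in Alpha, Beta, and Eta only — synapomorphy for {Alpha, Beta, Eta}.
C4: derived state 'no' in Beta and Eta only — synapomorphy for {Beta, Eta}.
C5 (derived state 'yes') is unique to Eta (autapomorphy; uninformative for grouping).
Most parsimonious ingroup topology: (((Beta,Eta),Alpha),Theta).
Changes per character on this tree: C1: 1; C2: 2; C3: 1; C4: 1; C5: 1.
Total = 6.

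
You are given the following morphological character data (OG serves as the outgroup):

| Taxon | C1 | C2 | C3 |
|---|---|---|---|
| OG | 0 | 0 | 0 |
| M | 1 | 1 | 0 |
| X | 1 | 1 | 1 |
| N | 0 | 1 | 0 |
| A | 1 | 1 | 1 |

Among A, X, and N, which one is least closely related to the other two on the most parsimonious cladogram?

N

The outgroup has state '0' for every character, so '1' is the derived state throughout.
Only A, M, and X show the derived state '1' for C1, supporting them as a clade.
All ingroup taxa share the derived state '1' for C2; it defines the ingroup but does not resolve relationships within it.
C3: derived state '1' in A and X only — synapomorphy for {A, X}.
Most parsimonious ingroup topology: ((M,(X,A)),N).
A and X share a more recent common ancestor with each other than either does with N, so N is the least closely related of the three.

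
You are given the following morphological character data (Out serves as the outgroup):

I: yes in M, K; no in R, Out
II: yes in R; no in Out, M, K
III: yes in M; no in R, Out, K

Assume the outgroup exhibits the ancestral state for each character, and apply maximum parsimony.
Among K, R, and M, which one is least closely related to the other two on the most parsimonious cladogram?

R

The outgroup has state 'no' for every character, so 'yes' is the derived state throughout.
I (derived state 'yes') is shared by K and M — a synapomorphy uniting that clade.
II (derived state 'yes') is unique to R (autapomorphy; uninformative for grouping).
III (derived state 'yes') is unique to M (autapomorphy; uninformative for grouping).
Most parsimonious ingroup topology: ((K,M),R).
K and M share a more recent common ancestor with each other than either does with R, so R is the least closely related of the three.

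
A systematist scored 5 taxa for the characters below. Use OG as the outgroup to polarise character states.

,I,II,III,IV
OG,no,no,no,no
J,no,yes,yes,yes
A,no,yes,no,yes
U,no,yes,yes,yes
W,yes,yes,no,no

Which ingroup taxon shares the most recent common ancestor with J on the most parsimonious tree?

U

The outgroup has state 'no' for every character, so 'yes' is the derived state throughout.
I (derived state 'yes') is unique to W (autapomorphy; uninformative for grouping).
II (derived state 'yes') is shared by all ingroup taxa — unites the whole ingroup.
III: derived state 'yes' in J and U only — synapomorphy for {J, U}.
IV (derived state 'yes') is shared by A, J, and U — a synapomorphy uniting that clade.
Most parsimonious ingroup topology: (((J,U),A),W).
J and U form a cherry on this tree, so they are sister taxa.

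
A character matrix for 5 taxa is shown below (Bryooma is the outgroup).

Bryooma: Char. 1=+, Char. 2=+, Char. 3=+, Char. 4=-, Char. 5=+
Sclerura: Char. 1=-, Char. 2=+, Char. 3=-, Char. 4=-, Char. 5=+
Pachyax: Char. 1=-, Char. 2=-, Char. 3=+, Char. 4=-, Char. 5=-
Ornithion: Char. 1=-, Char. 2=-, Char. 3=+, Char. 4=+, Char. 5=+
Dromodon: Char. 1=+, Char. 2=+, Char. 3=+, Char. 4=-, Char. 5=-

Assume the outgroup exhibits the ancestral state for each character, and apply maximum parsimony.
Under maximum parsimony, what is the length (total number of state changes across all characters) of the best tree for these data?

Character polarity is set by the outgroup: the derived state is whichever differs from the outgroup's state, so for Char. 1, Char. 2, Char. 3, Char. 5 the derived state is '-', and for the remaining characters it is '+'.
Only Ornithion, Pachyax, and Sclerura show the derived state '-' for Char. 1, supporting them as a clade.
Char. 2: derived state '-' in Ornithion and Pachyax only — synapomorphy for {Ornithion, Pachyax}.
Char. 3: derived state '-' in Sclerura only — an autapomorphy, so it tells us nothing about relationships among taxa.
Char. 4 (derived state '+') is unique to Ornithion (autapomorphy; uninformative for grouping).
Char. 5 groups Dromodon and Pachyax, which is incompatible with the clades supported by the remaining characters; treating it as convergent (homoplasy) costs fewer steps than any alternative tree.
Most parsimonious ingroup topology: ((Sclerura,(Pachyax,Ornithion)),Dromodon).
Changes per character on this tree: Char. 1: 1; Char. 2: 1; Char. 3: 1; Char. 4: 1; Char. 5: 2.
Total = 6.

6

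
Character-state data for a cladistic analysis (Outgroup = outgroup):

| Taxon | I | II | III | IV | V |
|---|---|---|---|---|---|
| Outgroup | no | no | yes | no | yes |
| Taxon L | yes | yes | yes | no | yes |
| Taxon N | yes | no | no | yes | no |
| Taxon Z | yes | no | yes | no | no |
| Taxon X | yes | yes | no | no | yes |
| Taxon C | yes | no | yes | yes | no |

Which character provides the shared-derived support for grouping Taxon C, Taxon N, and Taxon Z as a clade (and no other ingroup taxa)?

Character polarity is set by the outgroup: the derived state is whichever differs from the outgroup's state, so for III, V the derived state is 'no', and for the remaining characters it is 'yes'.
All ingroup taxa share the derived state 'yes' for I; it defines the ingroup but does not resolve relationships within it.
II (derived state 'yes') is shared by Taxon L and Taxon X — a synapomorphy uniting that clade.
III (state 'no') occurs in Taxon N and Taxon X but conflicts with the nesting implied by the other characters — most parsimoniously interpreted as homoplasy.
Only Taxon C and Taxon N show the derived state 'yes' for IV, supporting them as a clade.
Only Taxon C, Taxon N, and Taxon Z show the derived state 'no' for V, supporting them as a clade.
Most parsimonious ingroup topology: ((Taxon L,Taxon X),((Taxon N,Taxon C),Taxon Z)).
The clade {Taxon C, Taxon N, Taxon Z} is supported by V: its derived state 'no' occurs in exactly those taxa and in no other taxon (including the outgroup).

V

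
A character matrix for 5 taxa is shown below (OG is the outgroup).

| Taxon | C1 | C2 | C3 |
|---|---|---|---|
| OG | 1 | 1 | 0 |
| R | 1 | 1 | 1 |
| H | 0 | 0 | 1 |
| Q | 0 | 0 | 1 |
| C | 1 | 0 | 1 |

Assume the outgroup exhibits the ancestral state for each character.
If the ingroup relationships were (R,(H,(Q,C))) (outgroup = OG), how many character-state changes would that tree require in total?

Map each character onto (R,(H,(Q,C))) (rooted by OG) and count the minimum state changes it requires (Fitch parsimony):
C1: 2; C2: 1; C3: 1.
Total tree length = 4.

4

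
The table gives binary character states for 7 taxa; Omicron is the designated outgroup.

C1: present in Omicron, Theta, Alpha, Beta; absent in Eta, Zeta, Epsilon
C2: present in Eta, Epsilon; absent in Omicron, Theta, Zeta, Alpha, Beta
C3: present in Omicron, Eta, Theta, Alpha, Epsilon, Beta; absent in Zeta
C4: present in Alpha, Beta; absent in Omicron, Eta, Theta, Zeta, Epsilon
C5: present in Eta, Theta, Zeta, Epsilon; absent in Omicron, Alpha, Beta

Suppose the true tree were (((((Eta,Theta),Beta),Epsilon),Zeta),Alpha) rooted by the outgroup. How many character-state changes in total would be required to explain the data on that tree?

10

Map each character onto (((((Eta,Theta),Beta),Epsilon),Zeta),Alpha) (rooted by Omicron) and count the minimum state changes it requires (Fitch parsimony):
C1: 3; C2: 2; C3: 1; C4: 2; C5: 2.
Total tree length = 10.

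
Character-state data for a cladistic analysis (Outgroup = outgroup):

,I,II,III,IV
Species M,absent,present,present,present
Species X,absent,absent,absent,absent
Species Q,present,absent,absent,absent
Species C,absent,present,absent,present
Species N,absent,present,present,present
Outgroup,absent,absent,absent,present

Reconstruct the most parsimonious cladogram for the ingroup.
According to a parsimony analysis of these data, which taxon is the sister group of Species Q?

Character polarity is set by the outgroup: the derived state is whichever differs from the outgroup's state, so for IV the derived state is 'absent', and for the remaining characters it is 'present'.
I: derived state 'present' in Species Q only — an autapomorphy, so it tells us nothing about relationships among taxa.
II: derived state 'present' in Species C, Species M, and Species N only — synapomorphy for {Species C, Species M, Species N}.
III (derived state 'present') is shared by Species M and Species N — a synapomorphy uniting that clade.
IV: derived state 'absent' in Species Q and Species X only — synapomorphy for {Species Q, Species X}.
Most parsimonious ingroup topology: (((Species M,Species N),Species C),(Species X,Species Q)).
Species Q and Species X form a cherry on this tree, so they are sister taxa.

Species X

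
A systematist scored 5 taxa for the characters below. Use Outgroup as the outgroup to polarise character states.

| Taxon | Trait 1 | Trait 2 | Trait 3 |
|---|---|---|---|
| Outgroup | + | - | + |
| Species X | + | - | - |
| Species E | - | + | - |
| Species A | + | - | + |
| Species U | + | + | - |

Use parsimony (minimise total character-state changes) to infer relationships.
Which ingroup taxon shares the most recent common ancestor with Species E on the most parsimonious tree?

Species U

Character polarity is set by the outgroup: the derived state is whichever differs from the outgroup's state, so for Trait 1, Trait 3 the derived state is '-', and for the remaining characters it is '+'.
Trait 1: derived state '-' in Species E only — an autapomorphy, so it tells us nothing about relationships among taxa.
Trait 2 (derived state '+') is shared by Species E and Species U — a synapomorphy uniting that clade.
Trait 3 (derived state '-') is shared by Species E, Species U, and Species X — a synapomorphy uniting that clade.
Most parsimonious ingroup topology: ((Species X,(Species E,Species U)),Species A).
Species E and Species U form a cherry on this tree, so they are sister taxa.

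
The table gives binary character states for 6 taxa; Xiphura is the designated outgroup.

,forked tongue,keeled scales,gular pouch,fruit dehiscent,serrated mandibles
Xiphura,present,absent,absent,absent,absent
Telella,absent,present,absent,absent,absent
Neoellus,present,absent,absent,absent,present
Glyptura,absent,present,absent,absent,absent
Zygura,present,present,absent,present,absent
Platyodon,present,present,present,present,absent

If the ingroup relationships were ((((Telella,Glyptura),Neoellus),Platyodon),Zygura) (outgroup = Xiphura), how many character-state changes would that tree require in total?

7

Map each character onto ((((Telella,Glyptura),Neoellus),Platyodon),Zygura) (rooted by Xiphura) and count the minimum state changes it requires (Fitch parsimony):
forked tongue: 1; keeled scales: 2; gular pouch: 1; fruit dehiscent: 2; serrated mandibles: 1.
Total tree length = 7.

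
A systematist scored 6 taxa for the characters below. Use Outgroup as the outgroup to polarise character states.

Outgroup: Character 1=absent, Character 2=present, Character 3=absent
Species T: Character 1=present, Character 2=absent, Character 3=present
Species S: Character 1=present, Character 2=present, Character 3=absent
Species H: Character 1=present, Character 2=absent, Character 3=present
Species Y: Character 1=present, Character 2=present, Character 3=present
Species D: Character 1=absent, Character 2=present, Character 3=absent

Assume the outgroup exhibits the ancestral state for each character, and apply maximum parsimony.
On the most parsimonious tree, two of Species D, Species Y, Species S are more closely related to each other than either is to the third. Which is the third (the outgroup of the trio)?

Character polarity is set by the outgroup: the derived state is whichever differs from the outgroup's state, so for Character 2 the derived state is 'absent', and for the remaining characters it is 'present'.
Only Species H, Species S, Species T, and Species Y show the derived state 'present' for Character 1, supporting them as a clade.
Character 2: derived state 'absent' in Species H and Species T only — synapomorphy for {Species H, Species T}.
Character 3: derived state 'present' in Species H, Species T, and Species Y only — synapomorphy for {Species H, Species T, Species Y}.
Most parsimonious ingroup topology: ((((Species T,Species H),Species Y),Species S),Species D).
Species S and Species Y share a more recent common ancestor with each other than either does with Species D, so Species D is the least closely related of the three.

Species D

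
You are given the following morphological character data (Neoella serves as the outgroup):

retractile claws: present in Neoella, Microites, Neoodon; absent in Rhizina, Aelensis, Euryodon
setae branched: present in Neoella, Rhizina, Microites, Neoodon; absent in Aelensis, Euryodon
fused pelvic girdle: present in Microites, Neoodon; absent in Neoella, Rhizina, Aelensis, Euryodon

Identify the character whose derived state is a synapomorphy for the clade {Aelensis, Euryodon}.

Character polarity is set by the outgroup: the derived state is whichever differs from the outgroup's state, so for retractile claws, setae branched the derived state is 'absent', and for the remaining characters it is 'present'.
retractile claws: derived state 'absent' in Aelensis, Euryodon, and Rhizina only — synapomorphy for {Aelensis, Euryodon, Rhizina}.
Only Aelensis and Euryodon show the derived state 'absent' for setae branched, supporting them as a clade.
fused pelvic girdle (derived state 'present') is shared by Microites and Neoodon — a synapomorphy uniting that clade.
Most parsimonious ingroup topology: ((Rhizina,(Aelensis,Euryodon)),(Microites,Neoodon)).
The clade {Aelensis, Euryodon} is supported by setae branched: its derived state 'absent' occurs in exactly those taxa and in no other taxon (including the outgroup).

setae branched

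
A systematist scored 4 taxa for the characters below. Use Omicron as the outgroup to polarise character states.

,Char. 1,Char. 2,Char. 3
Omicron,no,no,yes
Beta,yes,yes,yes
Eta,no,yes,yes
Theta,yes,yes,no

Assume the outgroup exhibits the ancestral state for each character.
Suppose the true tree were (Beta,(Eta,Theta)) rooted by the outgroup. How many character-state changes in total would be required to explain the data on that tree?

Map each character onto (Beta,(Eta,Theta)) (rooted by Omicron) and count the minimum state changes it requires (Fitch parsimony):
Char. 1: 2; Char. 2: 1; Char. 3: 1.
Total tree length = 4.

4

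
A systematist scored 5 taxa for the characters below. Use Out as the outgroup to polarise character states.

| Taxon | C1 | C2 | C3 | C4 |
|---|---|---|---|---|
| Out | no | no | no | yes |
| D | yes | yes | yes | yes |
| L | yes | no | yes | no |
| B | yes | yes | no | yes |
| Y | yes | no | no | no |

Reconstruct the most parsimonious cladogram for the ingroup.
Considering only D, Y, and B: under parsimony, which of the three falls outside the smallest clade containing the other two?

Character polarity is set by the outgroup: the derived state is whichever differs from the outgroup's state, so for C4 the derived state is 'no', and for the remaining characters it is 'yes'.
All ingroup taxa share the derived state 'yes' for C1; it defines the ingroup but does not resolve relationships within it.
C2 (derived state 'yes') is shared by B and D — a synapomorphy uniting that clade.
C3 (state 'yes') occurs in D and L but conflicts with the nesting implied by the other characters — most parsimoniously interpreted as homoplasy.
Only L and Y show the derived state 'no' for C4, supporting them as a clade.
Most parsimonious ingroup topology: ((D,B),(L,Y)).
B and D share a more recent common ancestor with each other than either does with Y, so Y is the least closely related of the three.

Y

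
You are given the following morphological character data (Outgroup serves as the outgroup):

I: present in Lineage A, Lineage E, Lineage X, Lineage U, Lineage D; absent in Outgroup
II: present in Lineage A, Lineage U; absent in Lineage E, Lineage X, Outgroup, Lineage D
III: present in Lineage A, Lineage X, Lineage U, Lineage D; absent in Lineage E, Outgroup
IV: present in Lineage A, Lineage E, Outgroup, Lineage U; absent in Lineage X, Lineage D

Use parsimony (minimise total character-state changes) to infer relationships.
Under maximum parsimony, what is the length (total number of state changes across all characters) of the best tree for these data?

Character polarity is set by the outgroup: the derived state is whichever differs from the outgroup's state, so for IV the derived state is 'absent', and for the remaining characters it is 'present'.
I (derived state 'present') is shared by all ingroup taxa — unites the whole ingroup.
II (derived state 'present') is shared by Lineage A and Lineage U — a synapomorphy uniting that clade.
III (derived state 'present') is shared by Lineage A, Lineage D, Lineage U, and Lineage X — a synapomorphy uniting that clade.
IV: derived state 'absent' in Lineage D and Lineage X only — synapomorphy for {Lineage D, Lineage X}.
Most parsimonious ingroup topology: (((Lineage A,Lineage U),(Lineage D,Lineage X)),Lineage E).
Changes per character on this tree: I: 1; II: 1; III: 1; IV: 1.
Total = 4.

4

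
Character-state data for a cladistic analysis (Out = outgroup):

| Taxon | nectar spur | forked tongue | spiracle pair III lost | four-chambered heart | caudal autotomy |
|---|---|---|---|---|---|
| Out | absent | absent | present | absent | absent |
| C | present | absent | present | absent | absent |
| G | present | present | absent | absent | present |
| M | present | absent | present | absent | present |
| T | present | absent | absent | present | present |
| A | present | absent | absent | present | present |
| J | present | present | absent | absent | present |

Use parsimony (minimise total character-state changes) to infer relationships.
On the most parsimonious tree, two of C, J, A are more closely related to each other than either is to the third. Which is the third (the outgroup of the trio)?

C

Character polarity is set by the outgroup: the derived state is whichever differs from the outgroup's state, so for spiracle pair III lost the derived state is 'absent', and for the remaining characters it is 'present'.
nectar spur (derived state 'present') is shared by all ingroup taxa — unites the whole ingroup.
forked tongue: derived state 'present' in G and J only — synapomorphy for {G, J}.
Only A, G, J, and T show the derived state 'absent' for spiracle pair III lost, supporting them as a clade.
Only A and T show the derived state 'present' for four-chambered heart, supporting them as a clade.
caudal autotomy (derived state 'present') is shared by A, G, J, M, and T — a synapomorphy uniting that clade.
Most parsimonious ingroup topology: (C,(((G,J),(T,A)),M)).
A and J share a more recent common ancestor with each other than either does with C, so C is the least closely related of the three.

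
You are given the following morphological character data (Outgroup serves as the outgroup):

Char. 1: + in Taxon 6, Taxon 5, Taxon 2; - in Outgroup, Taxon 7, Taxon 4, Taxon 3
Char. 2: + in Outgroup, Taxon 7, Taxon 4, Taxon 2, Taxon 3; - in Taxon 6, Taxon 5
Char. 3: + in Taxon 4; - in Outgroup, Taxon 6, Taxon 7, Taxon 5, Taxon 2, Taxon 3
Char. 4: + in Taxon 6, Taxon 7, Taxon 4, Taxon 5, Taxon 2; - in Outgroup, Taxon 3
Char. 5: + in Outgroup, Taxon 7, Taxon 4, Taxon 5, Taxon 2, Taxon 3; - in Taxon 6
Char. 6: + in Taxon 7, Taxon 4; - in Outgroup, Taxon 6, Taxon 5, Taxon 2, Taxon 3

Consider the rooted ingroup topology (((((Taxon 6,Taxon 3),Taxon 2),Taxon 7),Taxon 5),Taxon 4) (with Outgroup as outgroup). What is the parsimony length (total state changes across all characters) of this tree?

Map each character onto (((((Taxon 6,Taxon 3),Taxon 2),Taxon 7),Taxon 5),Taxon 4) (rooted by Outgroup) and count the minimum state changes it requires (Fitch parsimony):
Char. 1: 3; Char. 2: 2; Char. 3: 1; Char. 4: 2; Char. 5: 1; Char. 6: 2.
Total tree length = 11.

11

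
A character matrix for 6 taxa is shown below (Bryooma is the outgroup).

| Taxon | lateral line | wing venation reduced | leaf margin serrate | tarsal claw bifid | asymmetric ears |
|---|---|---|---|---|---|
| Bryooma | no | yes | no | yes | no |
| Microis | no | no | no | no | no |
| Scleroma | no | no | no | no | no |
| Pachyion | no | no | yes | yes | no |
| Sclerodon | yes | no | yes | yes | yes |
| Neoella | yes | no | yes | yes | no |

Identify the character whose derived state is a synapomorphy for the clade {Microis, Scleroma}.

Character polarity is set by the outgroup: the derived state is whichever differs from the outgroup's state, so for wing venation reduced, tarsal claw bifid the derived state is 'no', and for the remaining characters it is 'yes'.
lateral line: derived state 'yes' in Neoella and Sclerodon only — synapomorphy for {Neoella, Sclerodon}.
wing venation reduced (derived state 'no') is shared by all ingroup taxa — unites the whole ingroup.
Only Neoella, Pachyion, and Sclerodon show the derived state 'yes' for leaf margin serrate, supporting them as a clade.
Only Microis and Scleroma show the derived state 'no' for tarsal claw bifid, supporting them as a clade.
asymmetric ears: derived state 'yes' in Sclerodon only — an autapomorphy, so it tells us nothing about relationships among taxa.
Most parsimonious ingroup topology: ((Microis,Scleroma),(Pachyion,(Sclerodon,Neoella))).
The clade {Microis, Scleroma} is supported by tarsal claw bifid: its derived state 'no' occurs in exactly those taxa and in no other taxon (including the outgroup).

tarsal claw bifid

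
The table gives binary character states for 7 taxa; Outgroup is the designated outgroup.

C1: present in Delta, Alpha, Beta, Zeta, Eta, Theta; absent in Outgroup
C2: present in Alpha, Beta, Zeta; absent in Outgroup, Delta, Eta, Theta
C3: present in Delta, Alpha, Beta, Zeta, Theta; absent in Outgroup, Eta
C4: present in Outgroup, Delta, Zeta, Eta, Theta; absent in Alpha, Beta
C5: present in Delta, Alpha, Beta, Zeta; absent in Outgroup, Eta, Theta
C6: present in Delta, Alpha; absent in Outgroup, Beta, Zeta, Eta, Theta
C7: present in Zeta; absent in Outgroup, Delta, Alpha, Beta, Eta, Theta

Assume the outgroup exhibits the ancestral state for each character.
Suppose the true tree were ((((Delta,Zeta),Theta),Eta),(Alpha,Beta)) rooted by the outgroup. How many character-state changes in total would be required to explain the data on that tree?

Map each character onto ((((Delta,Zeta),Theta),Eta),(Alpha,Beta)) (rooted by Outgroup) and count the minimum state changes it requires (Fitch parsimony):
C1: 1; C2: 2; C3: 2; C4: 1; C5: 2; C6: 2; C7: 1.
Total tree length = 11.

11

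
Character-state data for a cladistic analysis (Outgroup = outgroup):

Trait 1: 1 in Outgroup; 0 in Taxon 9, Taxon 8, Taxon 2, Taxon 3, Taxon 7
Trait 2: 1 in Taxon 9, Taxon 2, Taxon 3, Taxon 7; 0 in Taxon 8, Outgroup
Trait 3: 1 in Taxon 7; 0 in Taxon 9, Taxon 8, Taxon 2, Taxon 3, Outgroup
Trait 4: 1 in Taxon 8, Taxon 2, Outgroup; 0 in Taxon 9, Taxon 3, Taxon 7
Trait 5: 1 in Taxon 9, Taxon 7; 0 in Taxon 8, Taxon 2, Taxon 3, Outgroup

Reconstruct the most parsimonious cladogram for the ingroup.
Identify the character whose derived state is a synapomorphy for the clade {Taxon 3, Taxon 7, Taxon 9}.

Trait 4

Character polarity is set by the outgroup: the derived state is whichever differs from the outgroup's state, so for Trait 1, Trait 4 the derived state is '0', and for the remaining characters it is '1'.
All ingroup taxa share the derived state '0' for Trait 1; it defines the ingroup but does not resolve relationships within it.
Only Taxon 2, Taxon 3, Taxon 7, and Taxon 9 show the derived state '1' for Trait 2, supporting them as a clade.
Trait 3 (derived state '1') is unique to Taxon 7 (autapomorphy; uninformative for grouping).
Only Taxon 3, Taxon 7, and Taxon 9 show the derived state '0' for Trait 4, supporting them as a clade.
Trait 5: derived state '1' in Taxon 7 and Taxon 9 only — synapomorphy for {Taxon 7, Taxon 9}.
Most parsimonious ingroup topology: (((Taxon 3,(Taxon 9,Taxon 7)),Taxon 2),Taxon 8).
The clade {Taxon 3, Taxon 7, Taxon 9} is supported by Trait 4: its derived state '0' occurs in exactly those taxa and in no other taxon (including the outgroup).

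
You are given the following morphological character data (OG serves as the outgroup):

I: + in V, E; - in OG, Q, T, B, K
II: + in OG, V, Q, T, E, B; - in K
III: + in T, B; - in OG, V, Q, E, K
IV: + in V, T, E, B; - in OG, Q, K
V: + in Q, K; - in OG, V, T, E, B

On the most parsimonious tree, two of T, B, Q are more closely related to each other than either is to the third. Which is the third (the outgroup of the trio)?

Q

Character polarity is set by the outgroup: the derived state is whichever differs from the outgroup's state, so for II the derived state is '-', and for the remaining characters it is '+'.
Only E and V show the derived state '+' for I, supporting them as a clade.
II: derived state '-' in K only — an autapomorphy, so it tells us nothing about relationships among taxa.
III (derived state '+') is shared by B and T — a synapomorphy uniting that clade.
Only B, E, T, and V show the derived state '+' for IV, supporting them as a clade.
V: derived state '+' in K and Q only — synapomorphy for {K, Q}.
Most parsimonious ingroup topology: (((V,E),(T,B)),(Q,K)).
T and B share a more recent common ancestor with each other than either does with Q, so Q is the least closely related of the three.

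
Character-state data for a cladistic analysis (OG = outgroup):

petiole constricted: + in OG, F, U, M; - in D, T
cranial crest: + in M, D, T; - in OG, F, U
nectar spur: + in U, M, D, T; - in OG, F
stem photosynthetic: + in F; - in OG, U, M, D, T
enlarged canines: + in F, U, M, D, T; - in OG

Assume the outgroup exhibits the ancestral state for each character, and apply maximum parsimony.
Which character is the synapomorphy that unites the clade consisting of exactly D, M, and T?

cranial crest

Character polarity is set by the outgroup: the derived state is whichever differs from the outgroup's state, so for petiole constricted the derived state is '-', and for the remaining characters it is '+'.
petiole constricted (derived state '-') is shared by D and T — a synapomorphy uniting that clade.
Only D, M, and T show the derived state '+' for cranial crest, supporting them as a clade.
nectar spur (derived state '+') is shared by D, M, T, and U — a synapomorphy uniting that clade.
stem photosynthetic: derived state '+' in F only — an autapomorphy, so it tells us nothing about relationships among taxa.
enlarged canines (derived state '+') is shared by all ingroup taxa — unites the whole ingroup.
Most parsimonious ingroup topology: (F,(U,(M,(D,T)))).
The clade {D, M, T} is supported by cranial crest: its derived state '+' occurs in exactly those taxa and in no other taxon (including the outgroup).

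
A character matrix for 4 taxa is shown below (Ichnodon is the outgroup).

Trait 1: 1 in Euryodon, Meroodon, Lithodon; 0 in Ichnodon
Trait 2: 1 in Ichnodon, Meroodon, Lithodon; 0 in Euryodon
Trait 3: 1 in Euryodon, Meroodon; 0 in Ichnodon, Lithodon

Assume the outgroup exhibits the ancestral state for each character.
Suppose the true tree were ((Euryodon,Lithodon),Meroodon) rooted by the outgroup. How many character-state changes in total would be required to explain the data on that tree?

4

Map each character onto ((Euryodon,Lithodon),Meroodon) (rooted by Ichnodon) and count the minimum state changes it requires (Fitch parsimony):
Trait 1: 1; Trait 2: 1; Trait 3: 2.
Total tree length = 4.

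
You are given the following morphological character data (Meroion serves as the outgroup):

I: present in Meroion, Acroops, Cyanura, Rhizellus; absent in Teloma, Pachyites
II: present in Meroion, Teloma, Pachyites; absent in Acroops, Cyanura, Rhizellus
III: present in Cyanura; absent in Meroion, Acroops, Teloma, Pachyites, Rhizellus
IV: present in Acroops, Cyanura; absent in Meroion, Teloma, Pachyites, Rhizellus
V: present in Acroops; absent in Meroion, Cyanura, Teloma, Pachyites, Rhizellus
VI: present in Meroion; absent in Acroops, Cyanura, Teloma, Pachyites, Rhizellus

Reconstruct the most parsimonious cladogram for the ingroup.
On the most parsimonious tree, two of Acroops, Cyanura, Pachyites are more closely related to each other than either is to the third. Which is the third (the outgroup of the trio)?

Character polarity is set by the outgroup: the derived state is whichever differs from the outgroup's state, so for I, II, VI the derived state is 'absent', and for the remaining characters it is 'present'.
I (derived state 'absent') is shared by Pachyites and Teloma — a synapomorphy uniting that clade.
Only Acroops, Cyanura, and Rhizellus show the derived state 'absent' for II, supporting them as a clade.
III: derived state 'present' in Cyanura only — an autapomorphy, so it tells us nothing about relationships among taxa.
IV (derived state 'present') is shared by Acroops and Cyanura — a synapomorphy uniting that clade.
V: derived state 'present' in Acroops only — an autapomorphy, so it tells us nothing about relationships among taxa.
All ingroup taxa share the derived state 'absent' for VI; it defines the ingroup but does not resolve relationships within it.
Most parsimonious ingroup topology: (((Acroops,Cyanura),Rhizellus),(Teloma,Pachyites)).
Cyanura and Acroops share a more recent common ancestor with each other than either does with Pachyites, so Pachyites is the least closely related of the three.

Pachyites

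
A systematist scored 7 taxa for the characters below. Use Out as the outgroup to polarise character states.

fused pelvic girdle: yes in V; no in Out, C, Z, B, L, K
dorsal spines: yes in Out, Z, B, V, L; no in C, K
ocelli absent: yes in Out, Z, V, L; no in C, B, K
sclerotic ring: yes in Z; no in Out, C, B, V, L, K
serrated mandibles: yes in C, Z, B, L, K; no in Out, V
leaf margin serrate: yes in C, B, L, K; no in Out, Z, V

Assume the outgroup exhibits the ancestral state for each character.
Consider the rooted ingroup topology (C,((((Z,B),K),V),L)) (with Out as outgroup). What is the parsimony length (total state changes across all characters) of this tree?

12

Map each character onto (C,((((Z,B),K),V),L)) (rooted by Out) and count the minimum state changes it requires (Fitch parsimony):
fused pelvic girdle: 1; dorsal spines: 2; ocelli absent: 3; sclerotic ring: 1; serrated mandibles: 2; leaf margin serrate: 3.
Total tree length = 12.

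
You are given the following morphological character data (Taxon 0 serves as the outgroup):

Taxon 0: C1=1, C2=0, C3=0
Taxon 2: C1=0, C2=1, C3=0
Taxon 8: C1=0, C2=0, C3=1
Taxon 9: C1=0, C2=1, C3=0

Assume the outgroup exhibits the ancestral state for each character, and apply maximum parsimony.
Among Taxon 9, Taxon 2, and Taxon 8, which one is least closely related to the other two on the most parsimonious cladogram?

Taxon 8

Character polarity is set by the outgroup: the derived state is whichever differs from the outgroup's state, so for C1 the derived state is '0', and for the remaining characters it is '1'.
All ingroup taxa share the derived state '0' for C1; it defines the ingroup but does not resolve relationships within it.
Only Taxon 2 and Taxon 9 show the derived state '1' for C2, supporting them as a clade.
C3: derived state '1' in Taxon 8 only — an autapomorphy, so it tells us nothing about relationships among taxa.
Most parsimonious ingroup topology: ((Taxon 2,Taxon 9),Taxon 8).
Taxon 9 and Taxon 2 share a more recent common ancestor with each other than either does with Taxon 8, so Taxon 8 is the least closely related of the three.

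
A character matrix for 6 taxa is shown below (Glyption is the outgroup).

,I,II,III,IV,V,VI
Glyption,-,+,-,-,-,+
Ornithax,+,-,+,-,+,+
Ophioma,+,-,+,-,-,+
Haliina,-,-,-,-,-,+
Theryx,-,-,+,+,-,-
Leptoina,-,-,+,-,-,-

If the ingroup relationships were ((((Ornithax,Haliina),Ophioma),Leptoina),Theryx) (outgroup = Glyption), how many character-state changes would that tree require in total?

9

Map each character onto ((((Ornithax,Haliina),Ophioma),Leptoina),Theryx) (rooted by Glyption) and count the minimum state changes it requires (Fitch parsimony):
I: 2; II: 1; III: 2; IV: 1; V: 1; VI: 2.
Total tree length = 9.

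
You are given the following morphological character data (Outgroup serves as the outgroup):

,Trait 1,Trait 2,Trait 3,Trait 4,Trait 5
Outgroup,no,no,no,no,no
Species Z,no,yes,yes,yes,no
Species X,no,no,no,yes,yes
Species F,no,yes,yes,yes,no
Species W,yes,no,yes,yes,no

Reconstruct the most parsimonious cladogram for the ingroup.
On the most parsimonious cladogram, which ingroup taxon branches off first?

The outgroup has state 'no' for every character, so 'yes' is the derived state throughout.
Trait 1: derived state 'yes' in Species W only — an autapomorphy, so it tells us nothing about relationships among taxa.
Trait 2: derived state 'yes' in Species F and Species Z only — synapomorphy for {Species F, Species Z}.
Trait 3 (derived state 'yes') is shared by Species F, Species W, and Species Z — a synapomorphy uniting that clade.
Trait 4 (derived state 'yes') is shared by all ingroup taxa — unites the whole ingroup.
Trait 5 (derived state 'yes') is unique to Species X (autapomorphy; uninformative for grouping).
Most parsimonious ingroup topology: (((Species Z,Species F),Species W),Species X).
Species X is sister to the clade containing all other ingroup taxa, so it is the earliest-diverging (most basal) ingroup lineage.

Species X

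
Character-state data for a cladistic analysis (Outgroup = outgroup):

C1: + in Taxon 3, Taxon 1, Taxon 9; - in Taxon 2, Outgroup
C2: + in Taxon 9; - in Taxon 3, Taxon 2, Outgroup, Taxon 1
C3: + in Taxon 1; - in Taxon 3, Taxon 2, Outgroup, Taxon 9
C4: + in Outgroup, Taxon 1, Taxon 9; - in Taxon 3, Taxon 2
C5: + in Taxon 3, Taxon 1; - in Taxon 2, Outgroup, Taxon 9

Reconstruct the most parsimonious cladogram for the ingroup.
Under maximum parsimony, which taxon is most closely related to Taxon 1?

Character polarity is set by the outgroup: the derived state is whichever differs from the outgroup's state, so for C4 the derived state is '-', and for the remaining characters it is '+'.
C1 (derived state '+') is shared by Taxon 1, Taxon 3, and Taxon 9 — a synapomorphy uniting that clade.
C2 (derived state '+') is unique to Taxon 9 (autapomorphy; uninformative for grouping).
C3: derived state '+' in Taxon 1 only — an autapomorphy, so it tells us nothing about relationships among taxa.
C4 groups Taxon 2 and Taxon 3, which is incompatible with the clades supported by the remaining characters; treating it as convergent (homoplasy) costs fewer steps than any alternative tree.
C5: derived state '+' in Taxon 1 and Taxon 3 only — synapomorphy for {Taxon 1, Taxon 3}.
Most parsimonious ingroup topology: (Taxon 2,(Taxon 9,(Taxon 1,Taxon 3))).
Taxon 1 and Taxon 3 form a cherry on this tree, so they are sister taxa.

Taxon 3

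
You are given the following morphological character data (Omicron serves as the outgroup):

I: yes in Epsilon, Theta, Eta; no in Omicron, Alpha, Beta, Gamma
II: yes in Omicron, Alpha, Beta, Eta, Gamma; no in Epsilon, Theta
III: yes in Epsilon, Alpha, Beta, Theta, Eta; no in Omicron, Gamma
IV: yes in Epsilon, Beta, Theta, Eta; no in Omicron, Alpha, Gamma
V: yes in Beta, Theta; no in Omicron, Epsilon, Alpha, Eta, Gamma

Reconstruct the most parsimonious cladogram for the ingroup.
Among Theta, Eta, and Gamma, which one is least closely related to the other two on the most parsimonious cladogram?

Character polarity is set by the outgroup: the derived state is whichever differs from the outgroup's state, so for II the derived state is 'no', and for the remaining characters it is 'yes'.
Only Epsilon, Eta, and Theta show the derived state 'yes' for I, supporting them as a clade.
II: derived state 'no' in Epsilon and Theta only — synapomorphy for {Epsilon, Theta}.
III: derived state 'yes' in Alpha, Beta, Epsilon, Eta, and Theta only — synapomorphy for {Alpha, Beta, Epsilon, Eta, Theta}.
IV (derived state 'yes') is shared by Beta, Epsilon, Eta, and Theta — a synapomorphy uniting that clade.
V groups Beta and Theta, which is incompatible with the clades supported by the remaining characters; treating it as convergent (homoplasy) costs fewer steps than any alternative tree.
Most parsimonious ingroup topology: (((((Epsilon,Theta),Eta),Beta),Alpha),Gamma).
Theta and Eta share a more recent common ancestor with each other than either does with Gamma, so Gamma is the least closely related of the three.

Gamma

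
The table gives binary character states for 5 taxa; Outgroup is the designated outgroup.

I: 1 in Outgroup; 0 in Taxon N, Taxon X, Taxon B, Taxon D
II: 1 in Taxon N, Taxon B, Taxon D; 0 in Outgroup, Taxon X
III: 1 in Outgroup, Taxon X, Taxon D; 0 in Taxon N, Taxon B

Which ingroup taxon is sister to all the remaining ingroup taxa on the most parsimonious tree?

Character polarity is set by the outgroup: the derived state is whichever differs from the outgroup's state, so for I, III the derived state is '0', and for the remaining characters it is '1'.
I (derived state '0') is shared by all ingroup taxa — unites the whole ingroup.
II (derived state '1') is shared by Taxon B, Taxon D, and Taxon N — a synapomorphy uniting that clade.
Only Taxon B and Taxon N show the derived state '0' for III, supporting them as a clade.
Most parsimonious ingroup topology: (((Taxon N,Taxon B),Taxon D),Taxon X).
Taxon X is sister to the clade containing all other ingroup taxa, so it is the earliest-diverging (most basal) ingroup lineage.

Taxon X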